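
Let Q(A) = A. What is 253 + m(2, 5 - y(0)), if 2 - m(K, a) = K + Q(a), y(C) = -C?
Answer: 248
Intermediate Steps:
m(K, a) = 2 - K - a (m(K, a) = 2 - (K + a) = 2 + (-K - a) = 2 - K - a)
253 + m(2, 5 - y(0)) = 253 + (2 - 1*2 - (5 - (-1)*0)) = 253 + (2 - 2 - (5 - 1*0)) = 253 + (2 - 2 - (5 + 0)) = 253 + (2 - 2 - 1*5) = 253 + (2 - 2 - 5) = 253 - 5 = 248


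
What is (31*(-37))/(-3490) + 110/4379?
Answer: 5406613/15282710 ≈ 0.35377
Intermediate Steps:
(31*(-37))/(-3490) + 110/4379 = -1147*(-1/3490) + 110*(1/4379) = 1147/3490 + 110/4379 = 5406613/15282710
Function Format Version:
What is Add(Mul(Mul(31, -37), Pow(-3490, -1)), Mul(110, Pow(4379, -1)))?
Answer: Rational(5406613, 15282710) ≈ 0.35377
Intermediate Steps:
Add(Mul(Mul(31, -37), Pow(-3490, -1)), Mul(110, Pow(4379, -1))) = Add(Mul(-1147, Rational(-1, 3490)), Mul(110, Rational(1, 4379))) = Add(Rational(1147, 3490), Rational(110, 4379)) = Rational(5406613, 15282710)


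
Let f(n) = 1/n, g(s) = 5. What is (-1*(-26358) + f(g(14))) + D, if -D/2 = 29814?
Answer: -166349/5 ≈ -33270.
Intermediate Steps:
D = -59628 (D = -2*29814 = -59628)
(-1*(-26358) + f(g(14))) + D = (-1*(-26358) + 1/5) - 59628 = (26358 + ⅕) - 59628 = 131791/5 - 59628 = -166349/5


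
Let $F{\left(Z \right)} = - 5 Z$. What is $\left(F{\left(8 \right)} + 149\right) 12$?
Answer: $1308$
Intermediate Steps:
$\left(F{\left(8 \right)} + 149\right) 12 = \left(\left(-5\right) 8 + 149\right) 12 = \left(-40 + 149\right) 12 = 109 \cdot 12 = 1308$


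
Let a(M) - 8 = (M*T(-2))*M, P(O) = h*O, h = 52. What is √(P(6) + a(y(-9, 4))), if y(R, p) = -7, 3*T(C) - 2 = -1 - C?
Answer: 3*√41 ≈ 19.209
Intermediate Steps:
T(C) = ⅓ - C/3 (T(C) = ⅔ + (-1 - C)/3 = ⅔ + (-⅓ - C/3) = ⅓ - C/3)
P(O) = 52*O
a(M) = 8 + M² (a(M) = 8 + (M*(⅓ - ⅓*(-2)))*M = 8 + (M*(⅓ + ⅔))*M = 8 + (M*1)*M = 8 + M*M = 8 + M²)
√(P(6) + a(y(-9, 4))) = √(52*6 + (8 + (-7)²)) = √(312 + (8 + 49)) = √(312 + 57) = √369 = 3*√41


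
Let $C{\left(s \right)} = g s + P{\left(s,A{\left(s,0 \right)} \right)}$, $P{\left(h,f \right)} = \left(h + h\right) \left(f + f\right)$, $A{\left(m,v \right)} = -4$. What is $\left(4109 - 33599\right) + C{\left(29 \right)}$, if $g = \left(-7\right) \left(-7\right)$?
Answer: $-28533$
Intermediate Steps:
$P{\left(h,f \right)} = 4 f h$ ($P{\left(h,f \right)} = 2 h 2 f = 4 f h$)
$g = 49$
$C{\left(s \right)} = 33 s$ ($C{\left(s \right)} = 49 s + 4 \left(-4\right) s = 49 s - 16 s = 33 s$)
$\left(4109 - 33599\right) + C{\left(29 \right)} = \left(4109 - 33599\right) + 33 \cdot 29 = -29490 + 957 = -28533$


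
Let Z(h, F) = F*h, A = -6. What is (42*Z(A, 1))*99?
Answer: -24948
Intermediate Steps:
(42*Z(A, 1))*99 = (42*(1*(-6)))*99 = (42*(-6))*99 = -252*99 = -24948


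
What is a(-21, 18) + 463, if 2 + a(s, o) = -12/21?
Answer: 3223/7 ≈ 460.43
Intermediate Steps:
a(s, o) = -18/7 (a(s, o) = -2 - 12/21 = -2 - 12*1/21 = -2 - 4/7 = -18/7)
a(-21, 18) + 463 = -18/7 + 463 = 3223/7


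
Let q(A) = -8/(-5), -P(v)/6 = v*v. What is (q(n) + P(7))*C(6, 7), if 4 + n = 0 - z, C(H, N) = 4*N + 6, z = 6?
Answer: -49708/5 ≈ -9941.6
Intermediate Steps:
P(v) = -6*v² (P(v) = -6*v*v = -6*v²)
C(H, N) = 6 + 4*N
n = -10 (n = -4 + (0 - 1*6) = -4 + (0 - 6) = -4 - 6 = -10)
q(A) = 8/5 (q(A) = -8*(-⅕) = 8/5)
(q(n) + P(7))*C(6, 7) = (8/5 - 6*7²)*(6 + 4*7) = (8/5 - 6*49)*(6 + 28) = (8/5 - 294)*34 = -1462/5*34 = -49708/5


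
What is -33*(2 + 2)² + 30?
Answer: -498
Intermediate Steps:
-33*(2 + 2)² + 30 = -33*4² + 30 = -33*16 + 30 = -528 + 30 = -498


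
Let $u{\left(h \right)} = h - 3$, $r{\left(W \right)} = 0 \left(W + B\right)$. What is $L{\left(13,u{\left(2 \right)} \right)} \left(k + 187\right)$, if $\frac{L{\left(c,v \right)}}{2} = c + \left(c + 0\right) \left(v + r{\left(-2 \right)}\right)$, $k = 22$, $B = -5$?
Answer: $0$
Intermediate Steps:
$r{\left(W \right)} = 0$ ($r{\left(W \right)} = 0 \left(W - 5\right) = 0 \left(-5 + W\right) = 0$)
$u{\left(h \right)} = -3 + h$
$L{\left(c,v \right)} = 2 c + 2 c v$ ($L{\left(c,v \right)} = 2 \left(c + \left(c + 0\right) \left(v + 0\right)\right) = 2 \left(c + c v\right) = 2 c + 2 c v$)
$L{\left(13,u{\left(2 \right)} \right)} \left(k + 187\right) = 2 \cdot 13 \left(1 + \left(-3 + 2\right)\right) \left(22 + 187\right) = 2 \cdot 13 \left(1 - 1\right) 209 = 2 \cdot 13 \cdot 0 \cdot 209 = 0 \cdot 209 = 0$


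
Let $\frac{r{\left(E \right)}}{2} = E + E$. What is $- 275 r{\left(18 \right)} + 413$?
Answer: $-19387$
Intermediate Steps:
$r{\left(E \right)} = 4 E$ ($r{\left(E \right)} = 2 \left(E + E\right) = 2 \cdot 2 E = 4 E$)
$- 275 r{\left(18 \right)} + 413 = - 275 \cdot 4 \cdot 18 + 413 = \left(-275\right) 72 + 413 = -19800 + 413 = -19387$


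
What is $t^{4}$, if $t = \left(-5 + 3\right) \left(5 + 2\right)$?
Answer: $38416$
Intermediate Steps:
$t = -14$ ($t = \left(-2\right) 7 = -14$)
$t^{4} = \left(-14\right)^{4} = 38416$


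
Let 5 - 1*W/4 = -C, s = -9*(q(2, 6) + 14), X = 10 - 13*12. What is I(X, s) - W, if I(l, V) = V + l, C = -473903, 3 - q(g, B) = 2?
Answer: 1895311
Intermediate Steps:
X = -146 (X = 10 - 156 = -146)
q(g, B) = 1 (q(g, B) = 3 - 1*2 = 3 - 2 = 1)
s = -135 (s = -9*(1 + 14) = -9*15 = -135)
W = -1895592 (W = 20 - (-4)*(-473903) = 20 - 4*473903 = 20 - 1895612 = -1895592)
I(X, s) - W = (-135 - 146) - 1*(-1895592) = -281 + 1895592 = 1895311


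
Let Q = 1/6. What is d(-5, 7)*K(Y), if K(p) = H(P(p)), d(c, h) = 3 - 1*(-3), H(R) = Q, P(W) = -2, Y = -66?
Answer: 1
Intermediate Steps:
Q = ⅙ ≈ 0.16667
H(R) = ⅙
d(c, h) = 6 (d(c, h) = 3 + 3 = 6)
K(p) = ⅙
d(-5, 7)*K(Y) = 6*(⅙) = 1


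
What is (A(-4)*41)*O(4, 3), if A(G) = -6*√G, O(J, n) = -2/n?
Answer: 328*I ≈ 328.0*I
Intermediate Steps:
(A(-4)*41)*O(4, 3) = (-12*I*41)*(-2/3) = (-12*I*41)*(-2*⅓) = (-12*I*41)*(-⅔) = -492*I*(-⅔) = 328*I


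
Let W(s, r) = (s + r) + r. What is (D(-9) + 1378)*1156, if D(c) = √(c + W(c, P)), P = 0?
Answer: 1592968 + 3468*I*√2 ≈ 1.593e+6 + 4904.5*I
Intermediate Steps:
W(s, r) = s + 2*r (W(s, r) = (r + s) + r = s + 2*r)
D(c) = √2*√c (D(c) = √(c + (c + 2*0)) = √(c + (c + 0)) = √(c + c) = √(2*c) = √2*√c)
(D(-9) + 1378)*1156 = (√2*√(-9) + 1378)*1156 = (√2*(3*I) + 1378)*1156 = (3*I*√2 + 1378)*1156 = (1378 + 3*I*√2)*1156 = 1592968 + 3468*I*√2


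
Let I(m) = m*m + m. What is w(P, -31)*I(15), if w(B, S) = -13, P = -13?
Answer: -3120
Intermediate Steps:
I(m) = m + m² (I(m) = m² + m = m + m²)
w(P, -31)*I(15) = -195*(1 + 15) = -195*16 = -13*240 = -3120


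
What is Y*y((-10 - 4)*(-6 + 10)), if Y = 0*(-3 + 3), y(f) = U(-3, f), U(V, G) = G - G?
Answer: 0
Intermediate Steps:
U(V, G) = 0
y(f) = 0
Y = 0 (Y = 0*0 = 0)
Y*y((-10 - 4)*(-6 + 10)) = 0*0 = 0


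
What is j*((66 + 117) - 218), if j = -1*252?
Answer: 8820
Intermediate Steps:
j = -252
j*((66 + 117) - 218) = -252*((66 + 117) - 218) = -252*(183 - 218) = -252*(-35) = 8820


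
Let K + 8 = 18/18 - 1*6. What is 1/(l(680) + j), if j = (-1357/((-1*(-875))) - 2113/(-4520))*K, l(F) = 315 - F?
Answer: -791000/277574611 ≈ -0.0028497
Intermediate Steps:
K = -13 (K = -8 + (18/18 - 1*6) = -8 + (18*(1/18) - 6) = -8 + (1 - 6) = -8 - 5 = -13)
j = 11140389/791000 (j = (-1357/((-1*(-875))) - 2113/(-4520))*(-13) = (-1357/875 - 2113*(-1/4520))*(-13) = (-1357*1/875 + 2113/4520)*(-13) = (-1357/875 + 2113/4520)*(-13) = -856953/791000*(-13) = 11140389/791000 ≈ 14.084)
1/(l(680) + j) = 1/((315 - 1*680) + 11140389/791000) = 1/((315 - 680) + 11140389/791000) = 1/(-365 + 11140389/791000) = 1/(-277574611/791000) = -791000/277574611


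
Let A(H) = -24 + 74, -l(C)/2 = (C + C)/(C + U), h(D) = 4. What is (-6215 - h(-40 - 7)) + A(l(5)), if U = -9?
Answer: -6169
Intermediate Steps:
l(C) = -4*C/(-9 + C) (l(C) = -2*(C + C)/(C - 9) = -2*2*C/(-9 + C) = -4*C/(-9 + C))
A(H) = 50
(-6215 - h(-40 - 7)) + A(l(5)) = (-6215 - 1*4) + 50 = (-6215 - 4) + 50 = -6219 + 50 = -6169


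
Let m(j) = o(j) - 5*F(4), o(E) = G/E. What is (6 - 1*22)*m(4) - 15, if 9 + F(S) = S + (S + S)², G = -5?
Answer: 4725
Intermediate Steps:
o(E) = -5/E
F(S) = -9 + S + 4*S² (F(S) = -9 + (S + (S + S)²) = -9 + (S + (2*S)²) = -9 + (S + 4*S²) = -9 + S + 4*S²)
m(j) = -295 - 5/j (m(j) = -5/j - 5*(-9 + 4 + 4*4²) = -5/j - 5*(-9 + 4 + 4*16) = -5/j - 5*(-9 + 4 + 64) = -5/j - 5*59 = -5/j - 295 = -295 - 5/j)
(6 - 1*22)*m(4) - 15 = (6 - 1*22)*(-295 - 5/4) - 15 = (6 - 22)*(-295 - 5*¼) - 15 = -16*(-295 - 5/4) - 15 = -16*(-1185/4) - 15 = 4740 - 15 = 4725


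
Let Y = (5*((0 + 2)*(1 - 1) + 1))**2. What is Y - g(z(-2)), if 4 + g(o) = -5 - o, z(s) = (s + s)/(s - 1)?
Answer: 106/3 ≈ 35.333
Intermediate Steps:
z(s) = 2*s/(-1 + s) (z(s) = (2*s)/(-1 + s) = 2*s/(-1 + s))
g(o) = -9 - o (g(o) = -4 + (-5 - o) = -9 - o)
Y = 25 (Y = (5*(2*0 + 1))**2 = (5*(0 + 1))**2 = (5*1)**2 = 5**2 = 25)
Y - g(z(-2)) = 25 - (-9 - 2*(-2)/(-1 - 2)) = 25 - (-9 - 2*(-2)/(-3)) = 25 - (-9 - 2*(-2)*(-1)/3) = 25 - (-9 - 1*4/3) = 25 - (-9 - 4/3) = 25 - 1*(-31/3) = 25 + 31/3 = 106/3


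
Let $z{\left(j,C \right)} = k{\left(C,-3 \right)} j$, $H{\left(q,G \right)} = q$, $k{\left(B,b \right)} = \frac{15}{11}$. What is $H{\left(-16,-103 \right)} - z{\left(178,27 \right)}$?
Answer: $- \frac{2846}{11} \approx -258.73$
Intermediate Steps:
$k{\left(B,b \right)} = \frac{15}{11}$ ($k{\left(B,b \right)} = 15 \cdot \frac{1}{11} = \frac{15}{11}$)
$z{\left(j,C \right)} = \frac{15 j}{11}$
$H{\left(-16,-103 \right)} - z{\left(178,27 \right)} = -16 - \frac{15}{11} \cdot 178 = -16 - \frac{2670}{11} = - \frac{2846}{11}$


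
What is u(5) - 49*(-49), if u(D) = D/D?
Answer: 2402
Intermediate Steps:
u(D) = 1
u(5) - 49*(-49) = 1 - 49*(-49) = 1 + 2401 = 2402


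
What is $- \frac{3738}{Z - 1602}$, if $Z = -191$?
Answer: $\frac{3738}{1793} \approx 2.0848$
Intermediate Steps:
$- \frac{3738}{Z - 1602} = - \frac{3738}{-191 - 1602} = - \frac{3738}{-1793} = \left(-3738\right) \left(- \frac{1}{1793}\right) = \frac{3738}{1793}$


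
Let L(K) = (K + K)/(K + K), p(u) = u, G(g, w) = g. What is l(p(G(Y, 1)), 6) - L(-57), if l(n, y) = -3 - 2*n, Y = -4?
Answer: 4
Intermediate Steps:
L(K) = 1 (L(K) = (2*K)/((2*K)) = (2*K)*(1/(2*K)) = 1)
l(p(G(Y, 1)), 6) - L(-57) = (-3 - 2*(-4)) - 1*1 = (-3 + 8) - 1 = 5 - 1 = 4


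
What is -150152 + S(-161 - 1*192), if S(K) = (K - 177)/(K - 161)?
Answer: -38588799/257 ≈ -1.5015e+5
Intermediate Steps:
S(K) = (-177 + K)/(-161 + K)
-150152 + S(-161 - 1*192) = -150152 + (-177 + (-161 - 1*192))/(-161 + (-161 - 1*192)) = -150152 + (-177 + (-161 - 192))/(-161 + (-161 - 192)) = -150152 + (-177 - 353)/(-161 - 353) = -150152 - 530/(-514) = -150152 - 1/514*(-530) = -150152 + 265/257 = -38588799/257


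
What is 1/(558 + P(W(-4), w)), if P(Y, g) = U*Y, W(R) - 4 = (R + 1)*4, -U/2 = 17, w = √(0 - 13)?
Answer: 1/830 ≈ 0.0012048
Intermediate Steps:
w = I*√13 (w = √(-13) = I*√13 ≈ 3.6056*I)
U = -34 (U = -2*17 = -34)
W(R) = 8 + 4*R (W(R) = 4 + (R + 1)*4 = 4 + (1 + R)*4 = 4 + (4 + 4*R) = 8 + 4*R)
P(Y, g) = -34*Y
1/(558 + P(W(-4), w)) = 1/(558 - 34*(8 + 4*(-4))) = 1/(558 - 34*(8 - 16)) = 1/(558 - 34*(-8)) = 1/(558 + 272) = 1/830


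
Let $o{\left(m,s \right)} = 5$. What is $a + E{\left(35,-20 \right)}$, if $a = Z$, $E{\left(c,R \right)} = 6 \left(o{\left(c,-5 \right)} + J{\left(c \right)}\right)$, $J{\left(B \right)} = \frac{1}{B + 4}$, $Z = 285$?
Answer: $\frac{4097}{13} \approx 315.15$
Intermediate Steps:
$J{\left(B \right)} = \frac{1}{4 + B}$
$E{\left(c,R \right)} = 30 + \frac{6}{4 + c}$ ($E{\left(c,R \right)} = 6 \left(5 + \frac{1}{4 + c}\right) = 30 + \frac{6}{4 + c}$)
$a = 285$
$a + E{\left(35,-20 \right)} = 285 + \frac{6 \left(21 + 5 \cdot 35\right)}{4 + 35} = 285 + \frac{6 \left(21 + 175\right)}{39} = 285 + 6 \cdot \frac{1}{39} \cdot 196 = 285 + \frac{392}{13} = \frac{4097}{13}$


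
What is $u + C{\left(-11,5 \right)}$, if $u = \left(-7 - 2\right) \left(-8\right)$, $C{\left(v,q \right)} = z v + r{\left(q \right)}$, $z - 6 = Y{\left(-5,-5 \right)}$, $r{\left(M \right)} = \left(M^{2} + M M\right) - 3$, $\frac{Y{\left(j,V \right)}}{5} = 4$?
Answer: $-167$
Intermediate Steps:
$Y{\left(j,V \right)} = 20$ ($Y{\left(j,V \right)} = 5 \cdot 4 = 20$)
$r{\left(M \right)} = -3 + 2 M^{2}$ ($r{\left(M \right)} = \left(M^{2} + M^{2}\right) - 3 = 2 M^{2} - 3 = -3 + 2 M^{2}$)
$z = 26$ ($z = 6 + 20 = 26$)
$C{\left(v,q \right)} = -3 + 2 q^{2} + 26 v$ ($C{\left(v,q \right)} = 26 v + \left(-3 + 2 q^{2}\right) = -3 + 2 q^{2} + 26 v$)
$u = 72$ ($u = \left(-9\right) \left(-8\right) = 72$)
$u + C{\left(-11,5 \right)} = 72 + \left(-3 + 2 \cdot 5^{2} + 26 \left(-11\right)\right) = 72 - 239 = -167$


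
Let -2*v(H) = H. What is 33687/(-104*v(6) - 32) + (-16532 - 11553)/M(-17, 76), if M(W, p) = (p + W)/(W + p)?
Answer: -7830113/280 ≈ -27965.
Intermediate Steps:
v(H) = -H/2
M(W, p) = 1 (M(W, p) = (W + p)/(W + p) = 1)
33687/(-104*v(6) - 32) + (-16532 - 11553)/M(-17, 76) = 33687/(-(-52)*6 - 32) + (-16532 - 11553)/1 = 33687/(-104*(-3) - 32) - 28085*1 = 33687/(312 - 32) - 28085 = 33687/280 - 28085 = -7830113/280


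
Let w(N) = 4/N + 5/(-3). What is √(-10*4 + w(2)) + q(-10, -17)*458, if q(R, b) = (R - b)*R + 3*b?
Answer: -55418 + I*√357/3 ≈ -55418.0 + 6.2981*I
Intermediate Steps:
q(R, b) = 3*b + R*(R - b) (q(R, b) = R*(R - b) + 3*b = 3*b + R*(R - b))
w(N) = -5/3 + 4/N (w(N) = 4/N + 5*(-⅓) = 4/N - 5/3 = -5/3 + 4/N)
√(-10*4 + w(2)) + q(-10, -17)*458 = √(-10*4 + (-5/3 + 4/2)) + ((-10)² + 3*(-17) - 1*(-10)*(-17))*458 = √(-40 + (-5/3 + 4*(½))) + (100 - 51 - 170)*458 = √(-40 + (-5/3 + 2)) - 121*458 = √(-40 + ⅓) - 55418 = √(-119/3) - 55418 = I*√357/3 - 55418 = -55418 + I*√357/3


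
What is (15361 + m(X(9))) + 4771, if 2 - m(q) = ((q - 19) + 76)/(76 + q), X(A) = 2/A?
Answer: 13811409/686 ≈ 20133.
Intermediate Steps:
m(q) = 2 - (57 + q)/(76 + q) (m(q) = 2 - ((q - 19) + 76)/(76 + q) = 2 - ((-19 + q) + 76)/(76 + q) = 2 - (57 + q)/(76 + q))
(15361 + m(X(9))) + 4771 = (15361 + (95 + 2/9)/(76 + 2/9)) + 4771 = (15361 + (857/9)/(686/9)) + 4771 = (15361 + (9/686)*(857/9)) + 4771 = (15361 + 857/686) + 4771 = 10538503/686 + 4771 = 13811409/686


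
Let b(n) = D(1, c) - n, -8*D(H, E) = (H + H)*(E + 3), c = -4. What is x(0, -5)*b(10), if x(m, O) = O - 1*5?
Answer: 195/2 ≈ 97.500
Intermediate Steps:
D(H, E) = -H*(3 + E)/4 (D(H, E) = -(H + H)*(E + 3)/8 = -2*H*(3 + E)/8 = -H*(3 + E)/4)
x(m, O) = -5 + O (x(m, O) = O - 5 = -5 + O)
b(n) = 1/4 - n (b(n) = -1/4*1*(3 - 4) - n = -1/4*1*(-1) - n = 1/4 - n)
x(0, -5)*b(10) = (-5 - 5)*(1/4 - 1*10) = -10*(1/4 - 10) = -10*(-39/4) = 195/2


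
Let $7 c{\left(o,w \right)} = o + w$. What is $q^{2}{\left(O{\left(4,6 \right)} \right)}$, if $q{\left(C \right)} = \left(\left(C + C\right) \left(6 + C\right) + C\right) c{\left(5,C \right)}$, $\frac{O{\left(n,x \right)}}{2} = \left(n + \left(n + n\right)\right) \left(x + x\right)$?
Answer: $\frac{2470306299134976}{49} \approx 5.0414 \cdot 10^{13}$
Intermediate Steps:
$O{\left(n,x \right)} = 12 n x$ ($O{\left(n,x \right)} = 2 \left(n + \left(n + n\right)\right) \left(x + x\right) = 2 \left(n + 2 n\right) 2 x = 2 \cdot 3 n 2 x = 2 \cdot 6 n x = 12 n x$)
$c{\left(o,w \right)} = \frac{o}{7} + \frac{w}{7}$ ($c{\left(o,w \right)} = \frac{o + w}{7} = \frac{o}{7} + \frac{w}{7}$)
$q{\left(C \right)} = \left(\frac{5}{7} + \frac{C}{7}\right) \left(C + 2 C \left(6 + C\right)\right)$ ($q{\left(C \right)} = \left(\left(C + C\right) \left(6 + C\right) + C\right) \left(\frac{1}{7} \cdot 5 + \frac{C}{7}\right) = \left(2 C \left(6 + C\right) + C\right) \left(\frac{5}{7} + \frac{C}{7}\right) = \left(C + 2 C \left(6 + C\right)\right) \left(\frac{5}{7} + \frac{C}{7}\right) = \left(\frac{5}{7} + \frac{C}{7}\right) \left(C + 2 C \left(6 + C\right)\right)$)
$q^{2}{\left(O{\left(4,6 \right)} \right)} = \left(\frac{12 \cdot 4 \cdot 6 \left(5 + 12 \cdot 4 \cdot 6\right) \left(13 + 2 \cdot 12 \cdot 4 \cdot 6\right)}{7}\right)^{2} = \left(\frac{1}{7} \cdot 288 \left(5 + 288\right) \left(13 + 2 \cdot 288\right)\right)^{2} = \left(\frac{1}{7} \cdot 288 \cdot 293 \left(13 + 576\right)\right)^{2} = \left(\frac{1}{7} \cdot 288 \cdot 293 \cdot 589\right)^{2} = \left(\frac{49702176}{7}\right)^{2} = \frac{2470306299134976}{49}$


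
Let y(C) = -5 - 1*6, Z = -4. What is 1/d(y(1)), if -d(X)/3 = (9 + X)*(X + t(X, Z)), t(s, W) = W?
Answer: -1/90 ≈ -0.011111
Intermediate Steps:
y(C) = -11 (y(C) = -5 - 6 = -11)
d(X) = -3*(-4 + X)*(9 + X) (d(X) = -3*(9 + X)*(X - 4) = -3*(9 + X)*(-4 + X) = -3*(-4 + X)*(9 + X))
1/d(y(1)) = 1/(108 - 15*(-11) - 3*(-11)²) = 1/(108 + 165 - 3*121) = 1/(108 + 165 - 363) = 1/(-90) = -1/90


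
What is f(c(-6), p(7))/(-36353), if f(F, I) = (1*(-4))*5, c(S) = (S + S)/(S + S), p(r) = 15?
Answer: 20/36353 ≈ 0.00055016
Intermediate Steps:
c(S) = 1 (c(S) = (2*S)/((2*S)) = (2*S)*(1/(2*S)) = 1)
f(F, I) = -20 (f(F, I) = -4*5 = -20)
f(c(-6), p(7))/(-36353) = -20/(-36353) = -20*(-1/36353) = 20/36353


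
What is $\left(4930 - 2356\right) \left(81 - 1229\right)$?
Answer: $-2954952$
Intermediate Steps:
$\left(4930 - 2356\right) \left(81 - 1229\right) = 2574 \left(-1148\right) = -2954952$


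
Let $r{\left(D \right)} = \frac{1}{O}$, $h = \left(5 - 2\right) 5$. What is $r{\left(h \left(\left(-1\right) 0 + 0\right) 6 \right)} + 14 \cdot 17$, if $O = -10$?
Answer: $\frac{2379}{10} \approx 237.9$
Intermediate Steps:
$h = 15$ ($h = 3 \cdot 5 = 15$)
$r{\left(D \right)} = - \frac{1}{10}$ ($r{\left(D \right)} = \frac{1}{-10} = - \frac{1}{10}$)
$r{\left(h \left(\left(-1\right) 0 + 0\right) 6 \right)} + 14 \cdot 17 = - \frac{1}{10} + 14 \cdot 17 = - \frac{1}{10} + 238 = \frac{2379}{10}$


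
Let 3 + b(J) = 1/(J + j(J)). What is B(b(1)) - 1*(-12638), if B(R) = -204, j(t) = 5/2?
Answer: 12434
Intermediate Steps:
j(t) = 5/2 (j(t) = 5*(1/2) = 5/2)
b(J) = -3 + 1/(5/2 + J) (b(J) = -3 + 1/(J + 5/2) = -3 + 1/(5/2 + J))
B(b(1)) - 1*(-12638) = -204 - 1*(-12638) = -204 + 12638 = 12434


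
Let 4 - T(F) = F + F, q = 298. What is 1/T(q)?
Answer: -1/592 ≈ -0.0016892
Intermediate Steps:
T(F) = 4 - 2*F (T(F) = 4 - (F + F) = 4 - 2*F)
1/T(q) = 1/(4 - 2*298) = 1/(4 - 596) = 1/(-592) = -1/592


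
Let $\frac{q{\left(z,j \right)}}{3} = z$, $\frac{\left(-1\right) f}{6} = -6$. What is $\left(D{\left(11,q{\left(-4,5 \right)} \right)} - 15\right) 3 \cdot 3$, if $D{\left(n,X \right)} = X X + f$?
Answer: $1485$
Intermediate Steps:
$f = 36$ ($f = \left(-6\right) \left(-6\right) = 36$)
$q{\left(z,j \right)} = 3 z$
$D{\left(n,X \right)} = 36 + X^{2}$ ($D{\left(n,X \right)} = X X + 36 = X^{2} + 36 = 36 + X^{2}$)
$\left(D{\left(11,q{\left(-4,5 \right)} \right)} - 15\right) 3 \cdot 3 = \left(\left(36 + \left(3 \left(-4\right)\right)^{2}\right) - 15\right) 3 \cdot 3 = \left(\left(36 + \left(-12\right)^{2}\right) - 15\right) 9 = \left(\left(36 + 144\right) - 15\right) 9 = \left(180 - 15\right) 9 = 165 \cdot 9 = 1485$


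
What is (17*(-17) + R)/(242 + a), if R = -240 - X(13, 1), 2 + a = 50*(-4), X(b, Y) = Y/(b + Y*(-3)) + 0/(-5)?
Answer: -5291/400 ≈ -13.227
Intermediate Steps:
X(b, Y) = Y/(b - 3*Y) (X(b, Y) = Y/(b - 3*Y) + 0*(-1/5) = Y/(b - 3*Y) + 0 = Y/(b - 3*Y))
a = -202 (a = -2 + 50*(-4) = -2 - 200 = -202)
R = -2401/10 (R = -240 - 1/(13 - 3*1) = -240 - 1/(13 - 3) = -240 - 1/10 = -2401/10 ≈ -240.10)
(17*(-17) + R)/(242 + a) = (17*(-17) - 2401/10)/(242 - 202) = (-289 - 2401/10)/40 = -5291/10*1/40 = -5291/400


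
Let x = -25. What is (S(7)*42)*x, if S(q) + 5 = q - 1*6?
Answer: 4200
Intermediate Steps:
S(q) = -11 + q (S(q) = -5 + (q - 1*6) = -5 + (q - 6) = -5 + (-6 + q) = -11 + q)
(S(7)*42)*x = ((-11 + 7)*42)*(-25) = -4*42*(-25) = -168*(-25) = 4200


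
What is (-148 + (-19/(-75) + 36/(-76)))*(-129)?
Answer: 9082202/475 ≈ 19120.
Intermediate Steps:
(-148 + (-19/(-75) + 36/(-76)))*(-129) = (-148 + (-19*(-1/75) + 36*(-1/76)))*(-129) = (-148 + (19/75 - 9/19))*(-129) = (-148 - 314/1425)*(-129) = -211214/1425*(-129) = 9082202/475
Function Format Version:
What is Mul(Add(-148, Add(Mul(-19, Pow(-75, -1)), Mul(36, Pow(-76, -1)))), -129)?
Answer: Rational(9082202, 475) ≈ 19120.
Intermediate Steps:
Mul(Add(-148, Add(Mul(-19, Pow(-75, -1)), Mul(36, Pow(-76, -1)))), -129) = Mul(Add(-148, Add(Mul(-19, Rational(-1, 75)), Mul(36, Rational(-1, 76)))), -129) = Mul(Add(-148, Add(Rational(19, 75), Rational(-9, 19))), -129) = Mul(Add(-148, Rational(-314, 1425)), -129) = Mul(Rational(-211214, 1425), -129) = Rational(9082202, 475)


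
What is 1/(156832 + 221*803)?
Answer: 1/334295 ≈ 2.9914e-6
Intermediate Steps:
1/(156832 + 221*803) = 1/(156832 + 177463) = 1/334295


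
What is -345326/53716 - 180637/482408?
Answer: -44072780525/6478257032 ≈ -6.8032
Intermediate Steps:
-345326/53716 - 180637/482408 = -345326*1/53716 - 180637*1/482408 = -172663/26858 - 180637/482408 = -44072780525/6478257032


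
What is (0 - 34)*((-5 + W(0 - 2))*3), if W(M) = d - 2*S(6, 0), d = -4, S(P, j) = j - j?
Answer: 918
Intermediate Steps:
S(P, j) = 0
W(M) = -4 (W(M) = -4 - 2*0 = -4 + 0 = -4)
(0 - 34)*((-5 + W(0 - 2))*3) = (0 - 34)*((-5 - 4)*3) = -(-306)*3 = -34*(-27) = 918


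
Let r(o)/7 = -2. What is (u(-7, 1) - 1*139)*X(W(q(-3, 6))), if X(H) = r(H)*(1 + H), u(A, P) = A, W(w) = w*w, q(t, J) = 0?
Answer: 2044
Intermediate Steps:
r(o) = -14 (r(o) = 7*(-2) = -14)
W(w) = w**2
X(H) = -14 - 14*H (X(H) = -14*(1 + H) = -14 - 14*H)
(u(-7, 1) - 1*139)*X(W(q(-3, 6))) = (-7 - 1*139)*(-14 - 14*0**2) = (-7 - 139)*(-14 - 14*0) = -146*(-14 + 0) = -146*(-14) = 2044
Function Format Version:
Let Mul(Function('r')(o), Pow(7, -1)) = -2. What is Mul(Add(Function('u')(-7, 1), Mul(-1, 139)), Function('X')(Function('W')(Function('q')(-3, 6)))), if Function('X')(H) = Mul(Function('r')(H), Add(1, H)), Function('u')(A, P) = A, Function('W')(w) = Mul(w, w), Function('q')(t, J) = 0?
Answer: 2044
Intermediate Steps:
Function('r')(o) = -14 (Function('r')(o) = Mul(7, -2) = -14)
Function('W')(w) = Pow(w, 2)
Function('X')(H) = Add(-14, Mul(-14, H)) (Function('X')(H) = Mul(-14, Add(1, H)) = Add(-14, Mul(-14, H)))
Mul(Add(Function('u')(-7, 1), Mul(-1, 139)), Function('X')(Function('W')(Function('q')(-3, 6)))) = Mul(Add(-7, Mul(-1, 139)), Add(-14, Mul(-14, Pow(0, 2)))) = Mul(Add(-7, -139), Add(-14, Mul(-14, 0))) = Mul(-146, Add(-14, 0)) = Mul(-146, -14) = 2044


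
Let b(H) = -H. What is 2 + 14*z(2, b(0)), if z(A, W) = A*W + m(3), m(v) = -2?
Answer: -26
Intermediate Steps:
z(A, W) = -2 + A*W (z(A, W) = A*W - 2 = -2 + A*W)
2 + 14*z(2, b(0)) = 2 + 14*(-2 + 2*(-1*0)) = 2 + 14*(-2 + 2*0) = 2 + 14*(-2 + 0) = 2 + 14*(-2) = 2 - 28 = -26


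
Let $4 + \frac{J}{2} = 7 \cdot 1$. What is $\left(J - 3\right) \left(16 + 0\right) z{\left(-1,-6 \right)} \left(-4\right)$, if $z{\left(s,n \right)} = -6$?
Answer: $1152$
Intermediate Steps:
$J = 6$ ($J = -8 + 2 \cdot 7 \cdot 1 = -8 + 2 \cdot 7 = -8 + 14 = 6$)
$\left(J - 3\right) \left(16 + 0\right) z{\left(-1,-6 \right)} \left(-4\right) = \left(6 - 3\right) \left(16 + 0\right) \left(-6\right) \left(-4\right) = 3 \cdot 16 \left(-6\right) \left(-4\right) = 48 \left(-6\right) \left(-4\right) = \left(-288\right) \left(-4\right) = 1152$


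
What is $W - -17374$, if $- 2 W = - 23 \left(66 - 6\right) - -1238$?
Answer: $17445$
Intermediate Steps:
$W = 71$ ($W = - \frac{- 23 \left(66 - 6\right) - -1238}{2} = - \frac{\left(-23\right) 60 + 1238}{2} = - \frac{-1380 + 1238}{2} = \left(- \frac{1}{2}\right) \left(-142\right) = 71$)
$W - -17374 = 71 - -17374 = 71 + 17374 = 17445$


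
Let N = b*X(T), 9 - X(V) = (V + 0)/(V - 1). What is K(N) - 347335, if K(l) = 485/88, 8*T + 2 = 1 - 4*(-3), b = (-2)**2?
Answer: -30564995/88 ≈ -3.4733e+5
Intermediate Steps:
b = 4
T = 11/8 (T = -1/4 + (1 - 4*(-3))/8 = -1/4 + (1 + 12)/8 = -1/4 + (1/8)*13 = -1/4 + 13/8 = 11/8 ≈ 1.3750)
X(V) = 9 - V/(-1 + V) (X(V) = 9 - (V + 0)/(V - 1) = 9 - V/(-1 + V))
N = 64/3 (N = 4*((-9 + 8*(11/8))/(-1 + 11/8)) = 4*((-9 + 11)/(3/8)) = 4*((8/3)*2) = 4*(16/3) = 64/3 ≈ 21.333)
K(l) = 485/88 (K(l) = 485*(1/88) = 485/88)
K(N) - 347335 = 485/88 - 347335 = -30564995/88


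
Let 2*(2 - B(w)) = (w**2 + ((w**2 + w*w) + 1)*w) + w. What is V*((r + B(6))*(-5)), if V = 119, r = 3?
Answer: 139825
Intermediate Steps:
B(w) = 2 - w/2 - w**2/2 - w*(1 + 2*w**2)/2 (B(w) = 2 - ((w**2 + ((w**2 + w*w) + 1)*w) + w)/2 = 2 - ((w**2 + ((w**2 + w**2) + 1)*w) + w)/2 = 2 - ((w**2 + (2*w**2 + 1)*w) + w)/2 = 2 - ((w**2 + (1 + 2*w**2)*w) + w)/2 = 2 - ((w**2 + w*(1 + 2*w**2)) + w)/2 = 2 - (w + w**2 + w*(1 + 2*w**2))/2 = 2 + (-w/2 - w**2/2 - w*(1 + 2*w**2)/2) = 2 - w/2 - w**2/2 - w*(1 + 2*w**2)/2)
V*((r + B(6))*(-5)) = 119*((3 + (2 - 1*6 - 1*6**3 - 1/2*6**2))*(-5)) = 119*((3 + (2 - 6 - 1*216 - 1/2*36))*(-5)) = 119*((3 + (2 - 6 - 216 - 18))*(-5)) = 119*((3 - 238)*(-5)) = 119*(-235*(-5)) = 119*1175 = 139825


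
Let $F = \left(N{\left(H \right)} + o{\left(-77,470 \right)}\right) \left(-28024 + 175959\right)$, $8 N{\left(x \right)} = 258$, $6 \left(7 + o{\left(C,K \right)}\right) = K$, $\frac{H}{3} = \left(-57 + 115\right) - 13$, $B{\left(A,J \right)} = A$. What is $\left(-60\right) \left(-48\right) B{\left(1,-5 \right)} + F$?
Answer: $\frac{183917765}{12} \approx 1.5326 \cdot 10^{7}$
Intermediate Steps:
$H = 135$ ($H = 3 \left(\left(-57 + 115\right) - 13\right) = 3 \left(58 - 13\right) = 3 \cdot 45 = 135$)
$o{\left(C,K \right)} = -7 + \frac{K}{6}$
$N{\left(x \right)} = \frac{129}{4}$ ($N{\left(x \right)} = \frac{1}{8} \cdot 258 = \frac{129}{4}$)
$F = \frac{183883205}{12}$ ($F = \left(\frac{129}{4} + \left(-7 + \frac{1}{6} \cdot 470\right)\right) \left(-28024 + 175959\right) = \left(\frac{129}{4} + \left(-7 + \frac{235}{3}\right)\right) 147935 = \left(\frac{129}{4} + \frac{214}{3}\right) 147935 = \frac{1243}{12} \cdot 147935 = \frac{183883205}{12} \approx 1.5324 \cdot 10^{7}$)
$\left(-60\right) \left(-48\right) B{\left(1,-5 \right)} + F = \left(-60\right) \left(-48\right) 1 + \frac{183883205}{12} = 2880 \cdot 1 + \frac{183883205}{12} = 2880 + \frac{183883205}{12} = \frac{183917765}{12}$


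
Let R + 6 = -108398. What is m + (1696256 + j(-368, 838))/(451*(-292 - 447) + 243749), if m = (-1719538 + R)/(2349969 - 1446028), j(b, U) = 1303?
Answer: -99892182747/4761110420 ≈ -20.981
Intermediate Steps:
R = -108404 (R = -6 - 108398 = -108404)
m = -107526/53173 (m = (-1719538 - 108404)/(2349969 - 1446028) = -1827942/903941 = -1827942*1/903941 = -107526/53173 ≈ -2.0222)
m + (1696256 + j(-368, 838))/(451*(-292 - 447) + 243749) = -107526/53173 + (1696256 + 1303)/(451*(-292 - 447) + 243749) = -107526/53173 + 1697559/(451*(-739) + 243749) = -107526/53173 + 1697559/(-333289 + 243749) = -107526/53173 + 1697559/(-89540) = -107526/53173 + 1697559*(-1/89540) = -107526/53173 - 1697559/89540 = -99892182747/4761110420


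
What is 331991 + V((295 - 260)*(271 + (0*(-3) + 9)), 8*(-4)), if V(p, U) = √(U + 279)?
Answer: 331991 + √247 ≈ 3.3201e+5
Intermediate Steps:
V(p, U) = √(279 + U)
331991 + V((295 - 260)*(271 + (0*(-3) + 9)), 8*(-4)) = 331991 + √(279 + 8*(-4)) = 331991 + √(279 - 32) = 331991 + √247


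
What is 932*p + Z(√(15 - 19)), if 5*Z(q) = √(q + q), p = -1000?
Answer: -932000 + √2*(1 + I)/5 ≈ -9.32e+5 + 0.28284*I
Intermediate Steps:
Z(q) = √2*√q/5 (Z(q) = √(q + q)/5 = √(2*q)/5 = (√2*√q)/5 = √2*√q/5)
932*p + Z(√(15 - 19)) = 932*(-1000) + √2*√(√(15 - 19))/5 = -932000 + √2*√(√(-4))/5 = -932000 + √2*√(2*I)/5 = -932000 + √2*(1 + I)/5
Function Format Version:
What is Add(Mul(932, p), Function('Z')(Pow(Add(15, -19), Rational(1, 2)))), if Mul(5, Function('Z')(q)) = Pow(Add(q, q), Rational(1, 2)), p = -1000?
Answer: Add(-932000, Mul(Rational(1, 5), Pow(2, Rational(1, 2)), Add(1, I))) ≈ Add(-9.3200e+5, Mul(0.28284, I))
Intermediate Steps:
Function('Z')(q) = Mul(Rational(1, 5), Pow(2, Rational(1, 2)), Pow(q, Rational(1, 2))) (Function('Z')(q) = Mul(Rational(1, 5), Pow(Add(q, q), Rational(1, 2))) = Mul(Rational(1, 5), Pow(Mul(2, q), Rational(1, 2))) = Mul(Rational(1, 5), Mul(Pow(2, Rational(1, 2)), Pow(q, Rational(1, 2)))) = Mul(Rational(1, 5), Pow(2, Rational(1, 2)), Pow(q, Rational(1, 2))))
Add(Mul(932, p), Function('Z')(Pow(Add(15, -19), Rational(1, 2)))) = Add(Mul(932, -1000), Mul(Rational(1, 5), Pow(2, Rational(1, 2)), Pow(Pow(Add(15, -19), Rational(1, 2)), Rational(1, 2)))) = Add(-932000, Mul(Rational(1, 5), Pow(2, Rational(1, 2)), Pow(Pow(-4, Rational(1, 2)), Rational(1, 2)))) = Add(-932000, Mul(Rational(1, 5), Pow(2, Rational(1, 2)), Pow(Mul(2, I), Rational(1, 2)))) = Add(-932000, Mul(Rational(1, 5), Pow(2, Rational(1, 2)), Add(1, I)))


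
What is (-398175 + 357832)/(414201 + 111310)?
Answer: -40343/525511 ≈ -0.076769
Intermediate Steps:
(-398175 + 357832)/(414201 + 111310) = -40343/525511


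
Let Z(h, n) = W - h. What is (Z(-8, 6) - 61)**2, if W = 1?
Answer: 2704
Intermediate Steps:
Z(h, n) = 1 - h
(Z(-8, 6) - 61)**2 = ((1 - 1*(-8)) - 61)**2 = ((1 + 8) - 61)**2 = (9 - 61)**2 = (-52)**2 = 2704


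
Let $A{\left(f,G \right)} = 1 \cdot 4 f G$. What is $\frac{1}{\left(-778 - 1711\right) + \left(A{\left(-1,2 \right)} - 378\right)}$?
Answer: $- \frac{1}{2875} \approx -0.00034783$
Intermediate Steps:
$A{\left(f,G \right)} = 4 G f$
$\frac{1}{\left(-778 - 1711\right) + \left(A{\left(-1,2 \right)} - 378\right)} = \frac{1}{\left(-778 - 1711\right) + \left(4 \cdot 2 \left(-1\right) - 378\right)} = \frac{1}{-2489 - 386} = \frac{1}{-2875} = - \frac{1}{2875}$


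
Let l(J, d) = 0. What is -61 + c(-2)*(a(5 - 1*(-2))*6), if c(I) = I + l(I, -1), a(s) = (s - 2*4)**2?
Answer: -73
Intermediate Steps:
a(s) = (-8 + s)**2 (a(s) = (s - 8)**2 = (-8 + s)**2)
c(I) = I (c(I) = I + 0 = I)
-61 + c(-2)*(a(5 - 1*(-2))*6) = -61 - 2*(-8 + (5 - 1*(-2)))**2*6 = -61 - 2*(-8 + (5 + 2))**2*6 = -61 - 2*(-8 + 7)**2*6 = -61 - 2*(-1)**2*6 = -61 - 2*6 = -61 - 12 = -73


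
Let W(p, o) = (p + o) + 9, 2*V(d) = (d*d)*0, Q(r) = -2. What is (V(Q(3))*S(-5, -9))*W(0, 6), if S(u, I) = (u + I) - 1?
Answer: 0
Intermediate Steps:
S(u, I) = -1 + I + u (S(u, I) = (I + u) - 1 = -1 + I + u)
V(d) = 0 (V(d) = ((d*d)*0)/2 = (d²*0)/2 = (½)*0 = 0)
W(p, o) = 9 + o + p (W(p, o) = (o + p) + 9 = 9 + o + p)
(V(Q(3))*S(-5, -9))*W(0, 6) = (0*(-1 - 9 - 5))*(9 + 6 + 0) = (0*(-15))*15 = 0*15 = 0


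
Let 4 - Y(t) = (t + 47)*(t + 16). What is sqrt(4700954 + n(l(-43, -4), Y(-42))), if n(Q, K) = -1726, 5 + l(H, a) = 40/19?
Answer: 2*sqrt(1174807) ≈ 2167.8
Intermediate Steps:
Y(t) = 4 - (16 + t)*(47 + t) (Y(t) = 4 - (t + 47)*(t + 16) = 4 - (47 + t)*(16 + t) = 4 - (16 + t)*(47 + t))
l(H, a) = -55/19 (l(H, a) = -5 + 40/19 = -55/19)
sqrt(4700954 + n(l(-43, -4), Y(-42))) = sqrt(4700954 - 1726) = sqrt(4699228) = 2*sqrt(1174807)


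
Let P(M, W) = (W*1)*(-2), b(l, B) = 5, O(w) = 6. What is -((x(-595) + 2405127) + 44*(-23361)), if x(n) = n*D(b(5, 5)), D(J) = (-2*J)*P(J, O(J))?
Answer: -1305843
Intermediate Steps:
P(M, W) = -2*W (P(M, W) = W*(-2) = -2*W)
D(J) = 24*J (D(J) = (-2*J)*(-2*6) = -2*J*(-12) = 24*J)
x(n) = 120*n (x(n) = n*(24*5) = n*120 = 120*n)
-((x(-595) + 2405127) + 44*(-23361)) = -((120*(-595) + 2405127) + 44*(-23361)) = -((-71400 + 2405127) - 1027884) = -(2333727 - 1027884) = -1*1305843 = -1305843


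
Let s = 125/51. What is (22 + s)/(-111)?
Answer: -1247/5661 ≈ -0.22028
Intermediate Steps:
s = 125/51 (s = 125*(1/51) = 125/51 ≈ 2.4510)
(22 + s)/(-111) = (22 + 125/51)/(-111) = (1247/51)*(-1/111) = -1247/5661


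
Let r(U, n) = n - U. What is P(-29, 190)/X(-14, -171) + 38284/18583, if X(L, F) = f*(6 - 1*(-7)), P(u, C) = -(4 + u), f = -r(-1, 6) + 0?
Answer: 3019269/1691053 ≈ 1.7854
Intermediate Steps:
f = -7 (f = -(6 - 1*(-1)) + 0 = -(6 + 1) + 0 = -1*7 + 0 = -7 + 0 = -7)
P(u, C) = -4 - u
X(L, F) = -91 (X(L, F) = -7*(6 - 1*(-7)) = -7*(6 + 7) = -7*13 = -91)
P(-29, 190)/X(-14, -171) + 38284/18583 = (-4 - 1*(-29))/(-91) + 38284/18583 = (-4 + 29)*(-1/91) + 38284*(1/18583) = 25*(-1/91) + 38284/18583 = -25/91 + 38284/18583 = 3019269/1691053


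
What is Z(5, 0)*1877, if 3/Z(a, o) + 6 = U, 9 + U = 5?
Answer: -5631/10 ≈ -563.10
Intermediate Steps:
U = -4 (U = -9 + 5 = -4)
Z(a, o) = -3/10 (Z(a, o) = 3/(-6 - 4) = 3/(-10) = 3*(-⅒) = -3/10)
Z(5, 0)*1877 = -3/10*1877 = -5631/10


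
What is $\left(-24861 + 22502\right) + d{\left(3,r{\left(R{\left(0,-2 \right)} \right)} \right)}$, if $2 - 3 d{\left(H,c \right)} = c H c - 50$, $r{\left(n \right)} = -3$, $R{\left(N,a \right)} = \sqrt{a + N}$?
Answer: $- \frac{7052}{3} \approx -2350.7$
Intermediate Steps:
$R{\left(N,a \right)} = \sqrt{N + a}$
$d{\left(H,c \right)} = \frac{52}{3} - \frac{H c^{2}}{3}$ ($d{\left(H,c \right)} = \frac{2}{3} - \frac{c H c - 50}{3} = \frac{2}{3} - \frac{H c c - 50}{3} = \frac{2}{3} - \frac{H c^{2} - 50}{3} = \frac{2}{3} - \frac{-50 + H c^{2}}{3} = \frac{2}{3} - \left(- \frac{50}{3} + \frac{H c^{2}}{3}\right) = \frac{52}{3} - \frac{H c^{2}}{3}$)
$\left(-24861 + 22502\right) + d{\left(3,r{\left(R{\left(0,-2 \right)} \right)} \right)} = \left(-24861 + 22502\right) + \left(\frac{52}{3} - 1 \left(-3\right)^{2}\right) = -2359 + \left(\frac{52}{3} - 1 \cdot 9\right) = -2359 + \left(\frac{52}{3} - 9\right) = -2359 + \frac{25}{3} = - \frac{7052}{3}$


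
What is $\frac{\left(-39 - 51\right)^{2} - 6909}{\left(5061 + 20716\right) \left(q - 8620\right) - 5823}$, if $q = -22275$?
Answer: $- \frac{1191}{796386238} \approx -1.4955 \cdot 10^{-6}$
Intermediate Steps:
$\frac{\left(-39 - 51\right)^{2} - 6909}{\left(5061 + 20716\right) \left(q - 8620\right) - 5823} = \frac{\left(-39 - 51\right)^{2} - 6909}{\left(5061 + 20716\right) \left(-22275 - 8620\right) - 5823} = \frac{\left(-90\right)^{2} - 6909}{25777 \left(-30895\right) - 5823} = \frac{8100 - 6909}{-796380415 - 5823} = \frac{1191}{-796386238} = 1191 \left(- \frac{1}{796386238}\right) = - \frac{1191}{796386238}$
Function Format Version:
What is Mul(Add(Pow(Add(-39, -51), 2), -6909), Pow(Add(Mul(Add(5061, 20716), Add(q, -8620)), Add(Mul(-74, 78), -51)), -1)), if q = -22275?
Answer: Rational(-1191, 796386238) ≈ -1.4955e-6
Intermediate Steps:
Mul(Add(Pow(Add(-39, -51), 2), -6909), Pow(Add(Mul(Add(5061, 20716), Add(q, -8620)), Add(Mul(-74, 78), -51)), -1)) = Mul(Add(Pow(Add(-39, -51), 2), -6909), Pow(Add(Mul(Add(5061, 20716), Add(-22275, -8620)), Add(Mul(-74, 78), -51)), -1)) = Mul(Add(Pow(-90, 2), -6909), Pow(Add(Mul(25777, -30895), Add(-5772, -51)), -1)) = Mul(Add(8100, -6909), Pow(Add(-796380415, -5823), -1)) = Mul(1191, Pow(-796386238, -1)) = Mul(1191, Rational(-1, 796386238)) = Rational(-1191, 796386238)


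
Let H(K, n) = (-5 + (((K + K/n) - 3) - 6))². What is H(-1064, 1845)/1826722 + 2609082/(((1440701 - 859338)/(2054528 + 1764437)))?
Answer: 30979087938160677444023944/1807517841567648075 ≈ 1.7139e+7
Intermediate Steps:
H(K, n) = (-14 + K + K/n)² (H(K, n) = (-5 + ((-3 + K + K/n) - 6))² = (-5 + (-9 + K + K/n))² = (-14 + K + K/n)²)
H(-1064, 1845)/1826722 + 2609082/(((1440701 - 859338)/(2054528 + 1764437))) = ((-1064 - 14*1845 - 1064*1845)²/1845²)/1826722 + 2609082/(((1440701 - 859338)/(2054528 + 1764437))) = ((-1064 - 25830 - 1963080)²/3404025)*(1/1826722) + 2609082/((581363/3818965)) = ((1/3404025)*(-1989974)²)*(1/1826722) + 2609082/((581363*(1/3818965))) = ((1/3404025)*3959996520676)*(1/1826722) + 2609082/(581363/3818965) = (3959996520676/3404025)*(1/1826722) + 2609082*(3818965/581363) = 1979998260338/3109103678025 + 9963992840130/581363 = 30979087938160677444023944/1807517841567648075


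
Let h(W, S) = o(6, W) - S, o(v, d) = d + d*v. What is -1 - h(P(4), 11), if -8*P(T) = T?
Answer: 27/2 ≈ 13.500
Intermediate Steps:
P(T) = -T/8
h(W, S) = -S + 7*W (h(W, S) = W*(1 + 6) - S = W*7 - S = 7*W - S = -S + 7*W)
-1 - h(P(4), 11) = -1 - (-1*11 + 7*(-1/8*4)) = -1 - (-11 + 7*(-1/2)) = -1 - (-11 - 7/2) = -1 - 1*(-29/2) = -1 + 29/2 = 27/2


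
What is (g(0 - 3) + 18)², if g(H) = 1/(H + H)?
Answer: 11449/36 ≈ 318.03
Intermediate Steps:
g(H) = 1/(2*H)
(g(0 - 3) + 18)² = (1/(2*(0 - 3)) + 18)² = ((½)/(-3) + 18)² = ((½)*(-⅓) + 18)² = (-⅙ + 18)² = (107/6)² = 11449/36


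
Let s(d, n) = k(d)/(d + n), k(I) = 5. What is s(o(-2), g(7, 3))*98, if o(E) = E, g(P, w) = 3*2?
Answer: 245/2 ≈ 122.50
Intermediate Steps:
g(P, w) = 6
s(d, n) = 5/(d + n)
s(o(-2), g(7, 3))*98 = (5/(-2 + 6))*98 = (5/4)*98 = 245/2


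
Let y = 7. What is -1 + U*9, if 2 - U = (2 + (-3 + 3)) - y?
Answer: 62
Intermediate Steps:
U = 7 (U = 2 - ((2 + (-3 + 3)) - 1*7) = 2 - ((2 + 0) - 7) = 2 - (2 - 7) = 2 - 1*(-5) = 2 + 5 = 7)
-1 + U*9 = -1 + 7*9 = -1 + 63 = 62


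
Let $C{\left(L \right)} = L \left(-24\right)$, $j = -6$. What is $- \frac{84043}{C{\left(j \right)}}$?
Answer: $- \frac{84043}{144} \approx -583.63$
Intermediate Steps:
$C{\left(L \right)} = - 24 L$
$- \frac{84043}{C{\left(j \right)}} = - \frac{84043}{\left(-24\right) \left(-6\right)} = - \frac{84043}{144}$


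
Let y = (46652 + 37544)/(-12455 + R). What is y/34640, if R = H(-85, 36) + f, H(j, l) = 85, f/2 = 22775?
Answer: 3007/41048400 ≈ 7.3255e-5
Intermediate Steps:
f = 45550 (f = 2*22775 = 45550)
R = 45635 (R = 85 + 45550 = 45635)
y = 3007/1185 (y = (46652 + 37544)/(-12455 + 45635) = 84196/33180 = 84196*(1/33180) = 3007/1185 ≈ 2.5376)
y/34640 = (3007/1185)/34640 = (3007/1185)*(1/34640) = 3007/41048400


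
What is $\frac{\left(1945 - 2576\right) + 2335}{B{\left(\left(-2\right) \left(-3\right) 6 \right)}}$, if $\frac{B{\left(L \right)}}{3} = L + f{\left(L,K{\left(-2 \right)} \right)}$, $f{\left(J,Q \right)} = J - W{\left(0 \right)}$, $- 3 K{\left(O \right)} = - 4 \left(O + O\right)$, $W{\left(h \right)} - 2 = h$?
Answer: $\frac{284}{35} \approx 8.1143$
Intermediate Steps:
$W{\left(h \right)} = 2 + h$
$K{\left(O \right)} = \frac{8 O}{3}$ ($K{\left(O \right)} = - \frac{\left(-4\right) \left(O + O\right)}{3} = - \frac{\left(-4\right) 2 O}{3} = - \frac{\left(-8\right) O}{3} = \frac{8 O}{3}$)
$f{\left(J,Q \right)} = -2 + J$ ($f{\left(J,Q \right)} = J - \left(2 + 0\right) = J - 2 = -2 + J$)
$B{\left(L \right)} = -6 + 6 L$ ($B{\left(L \right)} = 3 \left(L + \left(-2 + L\right)\right) = 3 \left(-2 + 2 L\right) = -6 + 6 L$)
$\frac{\left(1945 - 2576\right) + 2335}{B{\left(\left(-2\right) \left(-3\right) 6 \right)}} = \frac{\left(1945 - 2576\right) + 2335}{-6 + 6 \left(-2\right) \left(-3\right) 6} = \frac{-631 + 2335}{-6 + 6 \cdot 6 \cdot 6} = \frac{1704}{-6 + 6 \cdot 36} = \frac{1704}{-6 + 216} = \frac{1704}{210} = 1704 \cdot \frac{1}{210} = \frac{284}{35}$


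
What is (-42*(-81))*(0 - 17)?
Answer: -57834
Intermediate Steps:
(-42*(-81))*(0 - 17) = 3402*(-17) = -57834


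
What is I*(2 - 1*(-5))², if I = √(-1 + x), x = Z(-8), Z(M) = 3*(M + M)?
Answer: 343*I ≈ 343.0*I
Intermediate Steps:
Z(M) = 6*M (Z(M) = 3*(2*M) = 6*M)
x = -48 (x = 6*(-8) = -48)
I = 7*I (I = √(-1 - 48) = √(-49) = 7*I ≈ 7.0*I)
I*(2 - 1*(-5))² = (7*I)*(2 - 1*(-5))² = (7*I)*(2 + 5)² = (7*I)*7² = (7*I)*49 = 343*I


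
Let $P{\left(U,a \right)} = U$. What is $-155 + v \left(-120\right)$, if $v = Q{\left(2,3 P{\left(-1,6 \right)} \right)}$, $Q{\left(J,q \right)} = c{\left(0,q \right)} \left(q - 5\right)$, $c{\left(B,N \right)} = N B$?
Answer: $-155$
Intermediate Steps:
$c{\left(B,N \right)} = B N$
$Q{\left(J,q \right)} = 0$ ($Q{\left(J,q \right)} = 0 q \left(q - 5\right) = 0 \left(-5 + q\right) = 0$)
$v = 0$
$-155 + v \left(-120\right) = -155 + 0 \left(-120\right) = -155 + 0 = -155$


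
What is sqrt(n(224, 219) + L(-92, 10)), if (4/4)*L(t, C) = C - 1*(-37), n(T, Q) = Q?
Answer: sqrt(266) ≈ 16.310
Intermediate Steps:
L(t, C) = 37 + C (L(t, C) = C - 1*(-37) = C + 37 = 37 + C)
sqrt(n(224, 219) + L(-92, 10)) = sqrt(219 + (37 + 10)) = sqrt(219 + 47) = sqrt(266)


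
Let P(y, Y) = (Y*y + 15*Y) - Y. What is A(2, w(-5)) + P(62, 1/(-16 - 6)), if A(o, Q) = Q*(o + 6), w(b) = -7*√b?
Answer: -38/11 - 56*I*√5 ≈ -3.4545 - 125.22*I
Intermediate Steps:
A(o, Q) = Q*(6 + o)
P(y, Y) = 14*Y + Y*y (P(y, Y) = (15*Y + Y*y) - Y = 14*Y + Y*y)
A(2, w(-5)) + P(62, 1/(-16 - 6)) = (-7*I*√5)*(6 + 2) + (14 + 62)/(-16 - 6) = -7*I*√5*8 + 76/(-22) = -7*I*√5*8 - 1/22*76 = -56*I*√5 - 38/11 = -38/11 - 56*I*√5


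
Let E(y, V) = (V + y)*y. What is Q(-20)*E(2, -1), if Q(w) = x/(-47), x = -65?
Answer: 130/47 ≈ 2.7660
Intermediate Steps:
E(y, V) = y*(V + y)
Q(w) = 65/47 (Q(w) = -65/(-47) = -65*(-1/47) = 65/47)
Q(-20)*E(2, -1) = 65*(2*(-1 + 2))/47 = 65*(2*1)/47 = (65/47)*2 = 130/47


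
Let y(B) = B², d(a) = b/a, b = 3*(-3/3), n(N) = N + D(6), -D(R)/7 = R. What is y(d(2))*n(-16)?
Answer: -261/2 ≈ -130.50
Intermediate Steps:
D(R) = -7*R
n(N) = -42 + N (n(N) = N - 7*6 = N - 42 = -42 + N)
b = -3 (b = 3*(-3*⅓) = 3*(-1) = -3)
d(a) = -3/a
y(d(2))*n(-16) = (-3/2)²*(-42 - 16) = (-3*½)²*(-58) = (-3/2)²*(-58) = (9/4)*(-58) = -261/2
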